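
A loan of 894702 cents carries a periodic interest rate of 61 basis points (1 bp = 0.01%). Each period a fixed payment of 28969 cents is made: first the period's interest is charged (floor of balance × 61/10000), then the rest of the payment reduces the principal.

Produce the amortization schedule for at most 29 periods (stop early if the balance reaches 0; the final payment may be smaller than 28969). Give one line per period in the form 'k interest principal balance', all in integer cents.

1 5457 23512 871190
2 5314 23655 847535
3 5169 23800 823735
4 5024 23945 799790
5 4878 24091 775699
6 4731 24238 751461
7 4583 24386 727075
8 4435 24534 702541
9 4285 24684 677857
10 4134 24835 653022
11 3983 24986 628036
12 3831 25138 602898
13 3677 25292 577606
14 3523 25446 552160
15 3368 25601 526559
16 3212 25757 500802
17 3054 25915 474887
18 2896 26073 448814
19 2737 26232 422582
20 2577 26392 396190
21 2416 26553 369637
22 2254 26715 342922
23 2091 26878 316044
24 1927 27042 289002
25 1762 27207 261795
26 1596 27373 234422
27 1429 27540 206882
28 1261 27708 179174
29 1092 27877 151297

1. interest=⌊894702·61/10000⌋=5457; principal=28969-5457=23512; balance=894702-23512=871190
2. interest=⌊871190·61/10000⌋=5314; principal=28969-5314=23655; balance=871190-23655=847535
3. interest=⌊847535·61/10000⌋=5169; principal=28969-5169=23800; balance=847535-23800=823735
4. interest=⌊823735·61/10000⌋=5024; principal=28969-5024=23945; balance=823735-23945=799790
5. interest=⌊799790·61/10000⌋=4878; principal=28969-4878=24091; balance=799790-24091=775699
6. interest=⌊775699·61/10000⌋=4731; principal=28969-4731=24238; balance=775699-24238=751461
7. interest=⌊751461·61/10000⌋=4583; principal=28969-4583=24386; balance=751461-24386=727075
8. interest=⌊727075·61/10000⌋=4435; principal=28969-4435=24534; balance=727075-24534=702541
9. interest=⌊702541·61/10000⌋=4285; principal=28969-4285=24684; balance=702541-24684=677857
10. interest=⌊677857·61/10000⌋=4134; principal=28969-4134=24835; balance=677857-24835=653022
11. interest=⌊653022·61/10000⌋=3983; principal=28969-3983=24986; balance=653022-24986=628036
12. interest=⌊628036·61/10000⌋=3831; principal=28969-3831=25138; balance=628036-25138=602898
13. interest=⌊602898·61/10000⌋=3677; principal=28969-3677=25292; balance=602898-25292=577606
14. interest=⌊577606·61/10000⌋=3523; principal=28969-3523=25446; balance=577606-25446=552160
15. interest=⌊552160·61/10000⌋=3368; principal=28969-3368=25601; balance=552160-25601=526559
16. interest=⌊526559·61/10000⌋=3212; principal=28969-3212=25757; balance=526559-25757=500802
17. interest=⌊500802·61/10000⌋=3054; principal=28969-3054=25915; balance=500802-25915=474887
18. interest=⌊474887·61/10000⌋=2896; principal=28969-2896=26073; balance=474887-26073=448814
19. interest=⌊448814·61/10000⌋=2737; principal=28969-2737=26232; balance=448814-26232=422582
20. interest=⌊422582·61/10000⌋=2577; principal=28969-2577=26392; balance=422582-26392=396190
21. interest=⌊396190·61/10000⌋=2416; principal=28969-2416=26553; balance=396190-26553=369637
22. interest=⌊369637·61/10000⌋=2254; principal=28969-2254=26715; balance=369637-26715=342922
23. interest=⌊342922·61/10000⌋=2091; principal=28969-2091=26878; balance=342922-26878=316044
24. interest=⌊316044·61/10000⌋=1927; principal=28969-1927=27042; balance=316044-27042=289002
25. interest=⌊289002·61/10000⌋=1762; principal=28969-1762=27207; balance=289002-27207=261795
26. interest=⌊261795·61/10000⌋=1596; principal=28969-1596=27373; balance=261795-27373=234422
27. interest=⌊234422·61/10000⌋=1429; principal=28969-1429=27540; balance=234422-27540=206882
28. interest=⌊206882·61/10000⌋=1261; principal=28969-1261=27708; balance=206882-27708=179174
29. interest=⌊179174·61/10000⌋=1092; principal=28969-1092=27877; balance=179174-27877=151297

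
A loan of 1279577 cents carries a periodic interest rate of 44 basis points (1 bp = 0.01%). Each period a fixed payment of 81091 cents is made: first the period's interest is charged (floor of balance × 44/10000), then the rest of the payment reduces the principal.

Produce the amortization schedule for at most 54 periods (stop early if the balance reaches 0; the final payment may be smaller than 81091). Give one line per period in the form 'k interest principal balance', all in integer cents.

1. interest=⌊1279577·44/10000⌋=5630; principal=81091-5630=75461; balance=1279577-75461=1204116
2. interest=⌊1204116·44/10000⌋=5298; principal=81091-5298=75793; balance=1204116-75793=1128323
3. interest=⌊1128323·44/10000⌋=4964; principal=81091-4964=76127; balance=1128323-76127=1052196
4. interest=⌊1052196·44/10000⌋=4629; principal=81091-4629=76462; balance=1052196-76462=975734
5. interest=⌊975734·44/10000⌋=4293; principal=81091-4293=76798; balance=975734-76798=898936
6. interest=⌊898936·44/10000⌋=3955; principal=81091-3955=77136; balance=898936-77136=821800
7. interest=⌊821800·44/10000⌋=3615; principal=81091-3615=77476; balance=821800-77476=744324
8. interest=⌊744324·44/10000⌋=3275; principal=81091-3275=77816; balance=744324-77816=666508
9. interest=⌊666508·44/10000⌋=2932; principal=81091-2932=78159; balance=666508-78159=588349
10. interest=⌊588349·44/10000⌋=2588; principal=81091-2588=78503; balance=588349-78503=509846
11. interest=⌊509846·44/10000⌋=2243; principal=81091-2243=78848; balance=509846-78848=430998
12. interest=⌊430998·44/10000⌋=1896; principal=81091-1896=79195; balance=430998-79195=351803
13. interest=⌊351803·44/10000⌋=1547; principal=81091-1547=79544; balance=351803-79544=272259
14. interest=⌊272259·44/10000⌋=1197; principal=81091-1197=79894; balance=272259-79894=192365
15. interest=⌊192365·44/10000⌋=846; principal=81091-846=80245; balance=192365-80245=112120
16. interest=⌊112120·44/10000⌋=493; principal=81091-493=80598; balance=112120-80598=31522
17. interest=⌊31522·44/10000⌋=138; principal=min(81091-138,31522)=31522; balance=31522-31522=0

1 5630 75461 1204116
2 5298 75793 1128323
3 4964 76127 1052196
4 4629 76462 975734
5 4293 76798 898936
6 3955 77136 821800
7 3615 77476 744324
8 3275 77816 666508
9 2932 78159 588349
10 2588 78503 509846
11 2243 78848 430998
12 1896 79195 351803
13 1547 79544 272259
14 1197 79894 192365
15 846 80245 112120
16 493 80598 31522
17 138 31522 0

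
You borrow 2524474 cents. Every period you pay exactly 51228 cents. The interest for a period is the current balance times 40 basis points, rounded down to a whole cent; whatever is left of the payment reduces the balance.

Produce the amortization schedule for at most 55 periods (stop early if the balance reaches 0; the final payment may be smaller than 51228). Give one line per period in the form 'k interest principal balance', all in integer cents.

1. interest=⌊2524474·40/10000⌋=10097; principal=51228-10097=41131; balance=2524474-41131=2483343
2. interest=⌊2483343·40/10000⌋=9933; principal=51228-9933=41295; balance=2483343-41295=2442048
3. interest=⌊2442048·40/10000⌋=9768; principal=51228-9768=41460; balance=2442048-41460=2400588
4. interest=⌊2400588·40/10000⌋=9602; principal=51228-9602=41626; balance=2400588-41626=2358962
5. interest=⌊2358962·40/10000⌋=9435; principal=51228-9435=41793; balance=2358962-41793=2317169
6. interest=⌊2317169·40/10000⌋=9268; principal=51228-9268=41960; balance=2317169-41960=2275209
7. interest=⌊2275209·40/10000⌋=9100; principal=51228-9100=42128; balance=2275209-42128=2233081
8. interest=⌊2233081·40/10000⌋=8932; principal=51228-8932=42296; balance=2233081-42296=2190785
9. interest=⌊2190785·40/10000⌋=8763; principal=51228-8763=42465; balance=2190785-42465=2148320
10. interest=⌊2148320·40/10000⌋=8593; principal=51228-8593=42635; balance=2148320-42635=2105685
11. interest=⌊2105685·40/10000⌋=8422; principal=51228-8422=42806; balance=2105685-42806=2062879
12. interest=⌊2062879·40/10000⌋=8251; principal=51228-8251=42977; balance=2062879-42977=2019902
13. interest=⌊2019902·40/10000⌋=8079; principal=51228-8079=43149; balance=2019902-43149=1976753
14. interest=⌊1976753·40/10000⌋=7907; principal=51228-7907=43321; balance=1976753-43321=1933432
15. interest=⌊1933432·40/10000⌋=7733; principal=51228-7733=43495; balance=1933432-43495=1889937
16. interest=⌊1889937·40/10000⌋=7559; principal=51228-7559=43669; balance=1889937-43669=1846268
17. interest=⌊1846268·40/10000⌋=7385; principal=51228-7385=43843; balance=1846268-43843=1802425
18. interest=⌊1802425·40/10000⌋=7209; principal=51228-7209=44019; balance=1802425-44019=1758406
19. interest=⌊1758406·40/10000⌋=7033; principal=51228-7033=44195; balance=1758406-44195=1714211
20. interest=⌊1714211·40/10000⌋=6856; principal=51228-6856=44372; balance=1714211-44372=1669839
21. interest=⌊1669839·40/10000⌋=6679; principal=51228-6679=44549; balance=1669839-44549=1625290
22. interest=⌊1625290·40/10000⌋=6501; principal=51228-6501=44727; balance=1625290-44727=1580563
23. interest=⌊1580563·40/10000⌋=6322; principal=51228-6322=44906; balance=1580563-44906=1535657
24. interest=⌊1535657·40/10000⌋=6142; principal=51228-6142=45086; balance=1535657-45086=1490571
25. interest=⌊1490571·40/10000⌋=5962; principal=51228-5962=45266; balance=1490571-45266=1445305
26. interest=⌊1445305·40/10000⌋=5781; principal=51228-5781=45447; balance=1445305-45447=1399858
27. interest=⌊1399858·40/10000⌋=5599; principal=51228-5599=45629; balance=1399858-45629=1354229
28. interest=⌊1354229·40/10000⌋=5416; principal=51228-5416=45812; balance=1354229-45812=1308417
29. interest=⌊1308417·40/10000⌋=5233; principal=51228-5233=45995; balance=1308417-45995=1262422
30. interest=⌊1262422·40/10000⌋=5049; principal=51228-5049=46179; balance=1262422-46179=1216243
31. interest=⌊1216243·40/10000⌋=4864; principal=51228-4864=46364; balance=1216243-46364=1169879
32. interest=⌊1169879·40/10000⌋=4679; principal=51228-4679=46549; balance=1169879-46549=1123330
33. interest=⌊1123330·40/10000⌋=4493; principal=51228-4493=46735; balance=1123330-46735=1076595
34. interest=⌊1076595·40/10000⌋=4306; principal=51228-4306=46922; balance=1076595-46922=1029673
35. interest=⌊1029673·40/10000⌋=4118; principal=51228-4118=47110; balance=1029673-47110=982563
36. interest=⌊982563·40/10000⌋=3930; principal=51228-3930=47298; balance=982563-47298=935265
37. interest=⌊935265·40/10000⌋=3741; principal=51228-3741=47487; balance=935265-47487=887778
38. interest=⌊887778·40/10000⌋=3551; principal=51228-3551=47677; balance=887778-47677=840101
39. interest=⌊840101·40/10000⌋=3360; principal=51228-3360=47868; balance=840101-47868=792233
40. interest=⌊792233·40/10000⌋=3168; principal=51228-3168=48060; balance=792233-48060=744173
41. interest=⌊744173·40/10000⌋=2976; principal=51228-2976=48252; balance=744173-48252=695921
42. interest=⌊695921·40/10000⌋=2783; principal=51228-2783=48445; balance=695921-48445=647476
43. interest=⌊647476·40/10000⌋=2589; principal=51228-2589=48639; balance=647476-48639=598837
44. interest=⌊598837·40/10000⌋=2395; principal=51228-2395=48833; balance=598837-48833=550004
45. interest=⌊550004·40/10000⌋=2200; principal=51228-2200=49028; balance=550004-49028=500976
46. interest=⌊500976·40/10000⌋=2003; principal=51228-2003=49225; balance=500976-49225=451751
47. interest=⌊451751·40/10000⌋=1807; principal=51228-1807=49421; balance=451751-49421=402330
48. interest=⌊402330·40/10000⌋=1609; principal=51228-1609=49619; balance=402330-49619=352711
49. interest=⌊352711·40/10000⌋=1410; principal=51228-1410=49818; balance=352711-49818=302893
50. interest=⌊302893·40/10000⌋=1211; principal=51228-1211=50017; balance=302893-50017=252876
51. interest=⌊252876·40/10000⌋=1011; principal=51228-1011=50217; balance=252876-50217=202659
52. interest=⌊202659·40/10000⌋=810; principal=51228-810=50418; balance=202659-50418=152241
53. interest=⌊152241·40/10000⌋=608; principal=51228-608=50620; balance=152241-50620=101621
54. interest=⌊101621·40/10000⌋=406; principal=51228-406=50822; balance=101621-50822=50799
55. interest=⌊50799·40/10000⌋=203; principal=min(51228-203,50799)=50799; balance=50799-50799=0

1 10097 41131 2483343
2 9933 41295 2442048
3 9768 41460 2400588
4 9602 41626 2358962
5 9435 41793 2317169
6 9268 41960 2275209
7 9100 42128 2233081
8 8932 42296 2190785
9 8763 42465 2148320
10 8593 42635 2105685
11 8422 42806 2062879
12 8251 42977 2019902
13 8079 43149 1976753
14 7907 43321 1933432
15 7733 43495 1889937
16 7559 43669 1846268
17 7385 43843 1802425
18 7209 44019 1758406
19 7033 44195 1714211
20 6856 44372 1669839
21 6679 44549 1625290
22 6501 44727 1580563
23 6322 44906 1535657
24 6142 45086 1490571
25 5962 45266 1445305
26 5781 45447 1399858
27 5599 45629 1354229
28 5416 45812 1308417
29 5233 45995 1262422
30 5049 46179 1216243
31 4864 46364 1169879
32 4679 46549 1123330
33 4493 46735 1076595
34 4306 46922 1029673
35 4118 47110 982563
36 3930 47298 935265
37 3741 47487 887778
38 3551 47677 840101
39 3360 47868 792233
40 3168 48060 744173
41 2976 48252 695921
42 2783 48445 647476
43 2589 48639 598837
44 2395 48833 550004
45 2200 49028 500976
46 2003 49225 451751
47 1807 49421 402330
48 1609 49619 352711
49 1410 49818 302893
50 1211 50017 252876
51 1011 50217 202659
52 810 50418 152241
53 608 50620 101621
54 406 50822 50799
55 203 50799 0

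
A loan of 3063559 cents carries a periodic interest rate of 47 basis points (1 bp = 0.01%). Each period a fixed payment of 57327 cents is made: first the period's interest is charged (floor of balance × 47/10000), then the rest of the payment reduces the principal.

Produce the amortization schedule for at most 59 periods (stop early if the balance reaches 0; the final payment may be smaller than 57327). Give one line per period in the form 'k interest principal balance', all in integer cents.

1 14398 42929 3020630
2 14196 43131 2977499
3 13994 43333 2934166
4 13790 43537 2890629
5 13585 43742 2846887
6 13380 43947 2802940
7 13173 44154 2758786
8 12966 44361 2714425
9 12757 44570 2669855
10 12548 44779 2625076
11 12337 44990 2580086
12 12126 45201 2534885
13 11913 45414 2489471
14 11700 45627 2443844
15 11486 45841 2398003
16 11270 46057 2351946
17 11054 46273 2305673
18 10836 46491 2259182
19 10618 46709 2212473
20 10398 46929 2165544
21 10178 47149 2118395
22 9956 47371 2071024
23 9733 47594 2023430
24 9510 47817 1975613
25 9285 48042 1927571
26 9059 48268 1879303
27 8832 48495 1830808
28 8604 48723 1782085
29 8375 48952 1733133
30 8145 49182 1683951
31 7914 49413 1634538
32 7682 49645 1584893
33 7448 49879 1535014
34 7214 50113 1484901
35 6979 50348 1434553
36 6742 50585 1383968
37 6504 50823 1333145
38 6265 51062 1282083
39 6025 51302 1230781
40 5784 51543 1179238
41 5542 51785 1127453
42 5299 52028 1075425
43 5054 52273 1023152
44 4808 52519 970633
45 4561 52766 917867
46 4313 53014 864853
47 4064 53263 811590
48 3814 53513 758077
49 3562 53765 704312
50 3310 54017 650295
51 3056 54271 596024
52 2801 54526 541498
53 2545 54782 486716
54 2287 55040 431676
55 2028 55299 376377
56 1768 55559 320818
57 1507 55820 264998
58 1245 56082 208916
59 981 56346 152570

1. interest=⌊3063559·47/10000⌋=14398; principal=57327-14398=42929; balance=3063559-42929=3020630
2. interest=⌊3020630·47/10000⌋=14196; principal=57327-14196=43131; balance=3020630-43131=2977499
3. interest=⌊2977499·47/10000⌋=13994; principal=57327-13994=43333; balance=2977499-43333=2934166
4. interest=⌊2934166·47/10000⌋=13790; principal=57327-13790=43537; balance=2934166-43537=2890629
5. interest=⌊2890629·47/10000⌋=13585; principal=57327-13585=43742; balance=2890629-43742=2846887
6. interest=⌊2846887·47/10000⌋=13380; principal=57327-13380=43947; balance=2846887-43947=2802940
7. interest=⌊2802940·47/10000⌋=13173; principal=57327-13173=44154; balance=2802940-44154=2758786
8. interest=⌊2758786·47/10000⌋=12966; principal=57327-12966=44361; balance=2758786-44361=2714425
9. interest=⌊2714425·47/10000⌋=12757; principal=57327-12757=44570; balance=2714425-44570=2669855
10. interest=⌊2669855·47/10000⌋=12548; principal=57327-12548=44779; balance=2669855-44779=2625076
11. interest=⌊2625076·47/10000⌋=12337; principal=57327-12337=44990; balance=2625076-44990=2580086
12. interest=⌊2580086·47/10000⌋=12126; principal=57327-12126=45201; balance=2580086-45201=2534885
13. interest=⌊2534885·47/10000⌋=11913; principal=57327-11913=45414; balance=2534885-45414=2489471
14. interest=⌊2489471·47/10000⌋=11700; principal=57327-11700=45627; balance=2489471-45627=2443844
15. interest=⌊2443844·47/10000⌋=11486; principal=57327-11486=45841; balance=2443844-45841=2398003
16. interest=⌊2398003·47/10000⌋=11270; principal=57327-11270=46057; balance=2398003-46057=2351946
17. interest=⌊2351946·47/10000⌋=11054; principal=57327-11054=46273; balance=2351946-46273=2305673
18. interest=⌊2305673·47/10000⌋=10836; principal=57327-10836=46491; balance=2305673-46491=2259182
19. interest=⌊2259182·47/10000⌋=10618; principal=57327-10618=46709; balance=2259182-46709=2212473
20. interest=⌊2212473·47/10000⌋=10398; principal=57327-10398=46929; balance=2212473-46929=2165544
21. interest=⌊2165544·47/10000⌋=10178; principal=57327-10178=47149; balance=2165544-47149=2118395
22. interest=⌊2118395·47/10000⌋=9956; principal=57327-9956=47371; balance=2118395-47371=2071024
23. interest=⌊2071024·47/10000⌋=9733; principal=57327-9733=47594; balance=2071024-47594=2023430
24. interest=⌊2023430·47/10000⌋=9510; principal=57327-9510=47817; balance=2023430-47817=1975613
25. interest=⌊1975613·47/10000⌋=9285; principal=57327-9285=48042; balance=1975613-48042=1927571
26. interest=⌊1927571·47/10000⌋=9059; principal=57327-9059=48268; balance=1927571-48268=1879303
27. interest=⌊1879303·47/10000⌋=8832; principal=57327-8832=48495; balance=1879303-48495=1830808
28. interest=⌊1830808·47/10000⌋=8604; principal=57327-8604=48723; balance=1830808-48723=1782085
29. interest=⌊1782085·47/10000⌋=8375; principal=57327-8375=48952; balance=1782085-48952=1733133
30. interest=⌊1733133·47/10000⌋=8145; principal=57327-8145=49182; balance=1733133-49182=1683951
31. interest=⌊1683951·47/10000⌋=7914; principal=57327-7914=49413; balance=1683951-49413=1634538
32. interest=⌊1634538·47/10000⌋=7682; principal=57327-7682=49645; balance=1634538-49645=1584893
33. interest=⌊1584893·47/10000⌋=7448; principal=57327-7448=49879; balance=1584893-49879=1535014
34. interest=⌊1535014·47/10000⌋=7214; principal=57327-7214=50113; balance=1535014-50113=1484901
35. interest=⌊1484901·47/10000⌋=6979; principal=57327-6979=50348; balance=1484901-50348=1434553
36. interest=⌊1434553·47/10000⌋=6742; principal=57327-6742=50585; balance=1434553-50585=1383968
37. interest=⌊1383968·47/10000⌋=6504; principal=57327-6504=50823; balance=1383968-50823=1333145
38. interest=⌊1333145·47/10000⌋=6265; principal=57327-6265=51062; balance=1333145-51062=1282083
39. interest=⌊1282083·47/10000⌋=6025; principal=57327-6025=51302; balance=1282083-51302=1230781
40. interest=⌊1230781·47/10000⌋=5784; principal=57327-5784=51543; balance=1230781-51543=1179238
41. interest=⌊1179238·47/10000⌋=5542; principal=57327-5542=51785; balance=1179238-51785=1127453
42. interest=⌊1127453·47/10000⌋=5299; principal=57327-5299=52028; balance=1127453-52028=1075425
43. interest=⌊1075425·47/10000⌋=5054; principal=57327-5054=52273; balance=1075425-52273=1023152
44. interest=⌊1023152·47/10000⌋=4808; principal=57327-4808=52519; balance=1023152-52519=970633
45. interest=⌊970633·47/10000⌋=4561; principal=57327-4561=52766; balance=970633-52766=917867
46. interest=⌊917867·47/10000⌋=4313; principal=57327-4313=53014; balance=917867-53014=864853
47. interest=⌊864853·47/10000⌋=4064; principal=57327-4064=53263; balance=864853-53263=811590
48. interest=⌊811590·47/10000⌋=3814; principal=57327-3814=53513; balance=811590-53513=758077
49. interest=⌊758077·47/10000⌋=3562; principal=57327-3562=53765; balance=758077-53765=704312
50. interest=⌊704312·47/10000⌋=3310; principal=57327-3310=54017; balance=704312-54017=650295
51. interest=⌊650295·47/10000⌋=3056; principal=57327-3056=54271; balance=650295-54271=596024
52. interest=⌊596024·47/10000⌋=2801; principal=57327-2801=54526; balance=596024-54526=541498
53. interest=⌊541498·47/10000⌋=2545; principal=57327-2545=54782; balance=541498-54782=486716
54. interest=⌊486716·47/10000⌋=2287; principal=57327-2287=55040; balance=486716-55040=431676
55. interest=⌊431676·47/10000⌋=2028; principal=57327-2028=55299; balance=431676-55299=376377
56. interest=⌊376377·47/10000⌋=1768; principal=57327-1768=55559; balance=376377-55559=320818
57. interest=⌊320818·47/10000⌋=1507; principal=57327-1507=55820; balance=320818-55820=264998
58. interest=⌊264998·47/10000⌋=1245; principal=57327-1245=56082; balance=264998-56082=208916
59. interest=⌊208916·47/10000⌋=981; principal=57327-981=56346; balance=208916-56346=152570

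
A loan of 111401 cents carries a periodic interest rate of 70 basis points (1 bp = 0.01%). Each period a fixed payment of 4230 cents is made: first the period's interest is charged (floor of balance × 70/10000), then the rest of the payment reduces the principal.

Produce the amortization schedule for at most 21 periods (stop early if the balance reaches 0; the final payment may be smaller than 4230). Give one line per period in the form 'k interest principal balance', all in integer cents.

1. interest=⌊111401·70/10000⌋=779; principal=4230-779=3451; balance=111401-3451=107950
2. interest=⌊107950·70/10000⌋=755; principal=4230-755=3475; balance=107950-3475=104475
3. interest=⌊104475·70/10000⌋=731; principal=4230-731=3499; balance=104475-3499=100976
4. interest=⌊100976·70/10000⌋=706; principal=4230-706=3524; balance=100976-3524=97452
5. interest=⌊97452·70/10000⌋=682; principal=4230-682=3548; balance=97452-3548=93904
6. interest=⌊93904·70/10000⌋=657; principal=4230-657=3573; balance=93904-3573=90331
7. interest=⌊90331·70/10000⌋=632; principal=4230-632=3598; balance=90331-3598=86733
8. interest=⌊86733·70/10000⌋=607; principal=4230-607=3623; balance=86733-3623=83110
9. interest=⌊83110·70/10000⌋=581; principal=4230-581=3649; balance=83110-3649=79461
10. interest=⌊79461·70/10000⌋=556; principal=4230-556=3674; balance=79461-3674=75787
11. interest=⌊75787·70/10000⌋=530; principal=4230-530=3700; balance=75787-3700=72087
12. interest=⌊72087·70/10000⌋=504; principal=4230-504=3726; balance=72087-3726=68361
13. interest=⌊68361·70/10000⌋=478; principal=4230-478=3752; balance=68361-3752=64609
14. interest=⌊64609·70/10000⌋=452; principal=4230-452=3778; balance=64609-3778=60831
15. interest=⌊60831·70/10000⌋=425; principal=4230-425=3805; balance=60831-3805=57026
16. interest=⌊57026·70/10000⌋=399; principal=4230-399=3831; balance=57026-3831=53195
17. interest=⌊53195·70/10000⌋=372; principal=4230-372=3858; balance=53195-3858=49337
18. interest=⌊49337·70/10000⌋=345; principal=4230-345=3885; balance=49337-3885=45452
19. interest=⌊45452·70/10000⌋=318; principal=4230-318=3912; balance=45452-3912=41540
20. interest=⌊41540·70/10000⌋=290; principal=4230-290=3940; balance=41540-3940=37600
21. interest=⌊37600·70/10000⌋=263; principal=4230-263=3967; balance=37600-3967=33633

1 779 3451 107950
2 755 3475 104475
3 731 3499 100976
4 706 3524 97452
5 682 3548 93904
6 657 3573 90331
7 632 3598 86733
8 607 3623 83110
9 581 3649 79461
10 556 3674 75787
11 530 3700 72087
12 504 3726 68361
13 478 3752 64609
14 452 3778 60831
15 425 3805 57026
16 399 3831 53195
17 372 3858 49337
18 345 3885 45452
19 318 3912 41540
20 290 3940 37600
21 263 3967 33633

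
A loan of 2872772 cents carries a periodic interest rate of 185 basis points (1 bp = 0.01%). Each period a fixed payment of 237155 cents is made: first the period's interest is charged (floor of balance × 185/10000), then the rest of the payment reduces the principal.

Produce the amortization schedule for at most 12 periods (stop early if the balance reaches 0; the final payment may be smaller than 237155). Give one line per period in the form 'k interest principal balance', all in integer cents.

1. interest=⌊2872772·185/10000⌋=53146; principal=237155-53146=184009; balance=2872772-184009=2688763
2. interest=⌊2688763·185/10000⌋=49742; principal=237155-49742=187413; balance=2688763-187413=2501350
3. interest=⌊2501350·185/10000⌋=46274; principal=237155-46274=190881; balance=2501350-190881=2310469
4. interest=⌊2310469·185/10000⌋=42743; principal=237155-42743=194412; balance=2310469-194412=2116057
5. interest=⌊2116057·185/10000⌋=39147; principal=237155-39147=198008; balance=2116057-198008=1918049
6. interest=⌊1918049·185/10000⌋=35483; principal=237155-35483=201672; balance=1918049-201672=1716377
7. interest=⌊1716377·185/10000⌋=31752; principal=237155-31752=205403; balance=1716377-205403=1510974
8. interest=⌊1510974·185/10000⌋=27953; principal=237155-27953=209202; balance=1510974-209202=1301772
9. interest=⌊1301772·185/10000⌋=24082; principal=237155-24082=213073; balance=1301772-213073=1088699
10. interest=⌊1088699·185/10000⌋=20140; principal=237155-20140=217015; balance=1088699-217015=871684
11. interest=⌊871684·185/10000⌋=16126; principal=237155-16126=221029; balance=871684-221029=650655
12. interest=⌊650655·185/10000⌋=12037; principal=237155-12037=225118; balance=650655-225118=425537

1 53146 184009 2688763
2 49742 187413 2501350
3 46274 190881 2310469
4 42743 194412 2116057
5 39147 198008 1918049
6 35483 201672 1716377
7 31752 205403 1510974
8 27953 209202 1301772
9 24082 213073 1088699
10 20140 217015 871684
11 16126 221029 650655
12 12037 225118 425537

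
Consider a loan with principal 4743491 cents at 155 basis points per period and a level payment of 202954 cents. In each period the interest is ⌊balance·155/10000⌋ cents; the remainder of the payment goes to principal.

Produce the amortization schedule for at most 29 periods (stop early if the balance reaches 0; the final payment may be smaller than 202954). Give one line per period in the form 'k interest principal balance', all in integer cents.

1 73524 129430 4614061
2 71517 131437 4482624
3 69480 133474 4349150
4 67411 135543 4213607
5 65310 137644 4075963
6 63177 139777 3936186
7 61010 141944 3794242
8 58810 144144 3650098
9 56576 146378 3503720
10 54307 148647 3355073
11 52003 150951 3204122
12 49663 153291 3050831
13 47287 155667 2895164
14 44875 158079 2737085
15 42424 160530 2576555
16 39936 163018 2413537
17 37409 165545 2247992
18 34843 168111 2079881
19 32238 170716 1909165
20 29592 173362 1735803
21 26904 176050 1559753
22 24176 178778 1380975
23 21405 181549 1199426
24 18591 184363 1015063
25 15733 187221 827842
26 12831 190123 637719
27 9884 193070 444649
28 6892 196062 248587
29 3853 199101 49486

1. interest=⌊4743491·155/10000⌋=73524; principal=202954-73524=129430; balance=4743491-129430=4614061
2. interest=⌊4614061·155/10000⌋=71517; principal=202954-71517=131437; balance=4614061-131437=4482624
3. interest=⌊4482624·155/10000⌋=69480; principal=202954-69480=133474; balance=4482624-133474=4349150
4. interest=⌊4349150·155/10000⌋=67411; principal=202954-67411=135543; balance=4349150-135543=4213607
5. interest=⌊4213607·155/10000⌋=65310; principal=202954-65310=137644; balance=4213607-137644=4075963
6. interest=⌊4075963·155/10000⌋=63177; principal=202954-63177=139777; balance=4075963-139777=3936186
7. interest=⌊3936186·155/10000⌋=61010; principal=202954-61010=141944; balance=3936186-141944=3794242
8. interest=⌊3794242·155/10000⌋=58810; principal=202954-58810=144144; balance=3794242-144144=3650098
9. interest=⌊3650098·155/10000⌋=56576; principal=202954-56576=146378; balance=3650098-146378=3503720
10. interest=⌊3503720·155/10000⌋=54307; principal=202954-54307=148647; balance=3503720-148647=3355073
11. interest=⌊3355073·155/10000⌋=52003; principal=202954-52003=150951; balance=3355073-150951=3204122
12. interest=⌊3204122·155/10000⌋=49663; principal=202954-49663=153291; balance=3204122-153291=3050831
13. interest=⌊3050831·155/10000⌋=47287; principal=202954-47287=155667; balance=3050831-155667=2895164
14. interest=⌊2895164·155/10000⌋=44875; principal=202954-44875=158079; balance=2895164-158079=2737085
15. interest=⌊2737085·155/10000⌋=42424; principal=202954-42424=160530; balance=2737085-160530=2576555
16. interest=⌊2576555·155/10000⌋=39936; principal=202954-39936=163018; balance=2576555-163018=2413537
17. interest=⌊2413537·155/10000⌋=37409; principal=202954-37409=165545; balance=2413537-165545=2247992
18. interest=⌊2247992·155/10000⌋=34843; principal=202954-34843=168111; balance=2247992-168111=2079881
19. interest=⌊2079881·155/10000⌋=32238; principal=202954-32238=170716; balance=2079881-170716=1909165
20. interest=⌊1909165·155/10000⌋=29592; principal=202954-29592=173362; balance=1909165-173362=1735803
21. interest=⌊1735803·155/10000⌋=26904; principal=202954-26904=176050; balance=1735803-176050=1559753
22. interest=⌊1559753·155/10000⌋=24176; principal=202954-24176=178778; balance=1559753-178778=1380975
23. interest=⌊1380975·155/10000⌋=21405; principal=202954-21405=181549; balance=1380975-181549=1199426
24. interest=⌊1199426·155/10000⌋=18591; principal=202954-18591=184363; balance=1199426-184363=1015063
25. interest=⌊1015063·155/10000⌋=15733; principal=202954-15733=187221; balance=1015063-187221=827842
26. interest=⌊827842·155/10000⌋=12831; principal=202954-12831=190123; balance=827842-190123=637719
27. interest=⌊637719·155/10000⌋=9884; principal=202954-9884=193070; balance=637719-193070=444649
28. interest=⌊444649·155/10000⌋=6892; principal=202954-6892=196062; balance=444649-196062=248587
29. interest=⌊248587·155/10000⌋=3853; principal=202954-3853=199101; balance=248587-199101=49486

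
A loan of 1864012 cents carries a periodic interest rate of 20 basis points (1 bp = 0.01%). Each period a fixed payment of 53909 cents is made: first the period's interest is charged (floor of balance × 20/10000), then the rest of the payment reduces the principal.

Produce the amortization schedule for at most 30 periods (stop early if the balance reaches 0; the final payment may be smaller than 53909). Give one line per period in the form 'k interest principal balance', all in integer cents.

1. interest=⌊1864012·20/10000⌋=3728; principal=53909-3728=50181; balance=1864012-50181=1813831
2. interest=⌊1813831·20/10000⌋=3627; principal=53909-3627=50282; balance=1813831-50282=1763549
3. interest=⌊1763549·20/10000⌋=3527; principal=53909-3527=50382; balance=1763549-50382=1713167
4. interest=⌊1713167·20/10000⌋=3426; principal=53909-3426=50483; balance=1713167-50483=1662684
5. interest=⌊1662684·20/10000⌋=3325; principal=53909-3325=50584; balance=1662684-50584=1612100
6. interest=⌊1612100·20/10000⌋=3224; principal=53909-3224=50685; balance=1612100-50685=1561415
7. interest=⌊1561415·20/10000⌋=3122; principal=53909-3122=50787; balance=1561415-50787=1510628
8. interest=⌊1510628·20/10000⌋=3021; principal=53909-3021=50888; balance=1510628-50888=1459740
9. interest=⌊1459740·20/10000⌋=2919; principal=53909-2919=50990; balance=1459740-50990=1408750
10. interest=⌊1408750·20/10000⌋=2817; principal=53909-2817=51092; balance=1408750-51092=1357658
11. interest=⌊1357658·20/10000⌋=2715; principal=53909-2715=51194; balance=1357658-51194=1306464
12. interest=⌊1306464·20/10000⌋=2612; principal=53909-2612=51297; balance=1306464-51297=1255167
13. interest=⌊1255167·20/10000⌋=2510; principal=53909-2510=51399; balance=1255167-51399=1203768
14. interest=⌊1203768·20/10000⌋=2407; principal=53909-2407=51502; balance=1203768-51502=1152266
15. interest=⌊1152266·20/10000⌋=2304; principal=53909-2304=51605; balance=1152266-51605=1100661
16. interest=⌊1100661·20/10000⌋=2201; principal=53909-2201=51708; balance=1100661-51708=1048953
17. interest=⌊1048953·20/10000⌋=2097; principal=53909-2097=51812; balance=1048953-51812=997141
18. interest=⌊997141·20/10000⌋=1994; principal=53909-1994=51915; balance=997141-51915=945226
19. interest=⌊945226·20/10000⌋=1890; principal=53909-1890=52019; balance=945226-52019=893207
20. interest=⌊893207·20/10000⌋=1786; principal=53909-1786=52123; balance=893207-52123=841084
21. interest=⌊841084·20/10000⌋=1682; principal=53909-1682=52227; balance=841084-52227=788857
22. interest=⌊788857·20/10000⌋=1577; principal=53909-1577=52332; balance=788857-52332=736525
23. interest=⌊736525·20/10000⌋=1473; principal=53909-1473=52436; balance=736525-52436=684089
24. interest=⌊684089·20/10000⌋=1368; principal=53909-1368=52541; balance=684089-52541=631548
25. interest=⌊631548·20/10000⌋=1263; principal=53909-1263=52646; balance=631548-52646=578902
26. interest=⌊578902·20/10000⌋=1157; principal=53909-1157=52752; balance=578902-52752=526150
27. interest=⌊526150·20/10000⌋=1052; principal=53909-1052=52857; balance=526150-52857=473293
28. interest=⌊473293·20/10000⌋=946; principal=53909-946=52963; balance=473293-52963=420330
29. interest=⌊420330·20/10000⌋=840; principal=53909-840=53069; balance=420330-53069=367261
30. interest=⌊367261·20/10000⌋=734; principal=53909-734=53175; balance=367261-53175=314086

1 3728 50181 1813831
2 3627 50282 1763549
3 3527 50382 1713167
4 3426 50483 1662684
5 3325 50584 1612100
6 3224 50685 1561415
7 3122 50787 1510628
8 3021 50888 1459740
9 2919 50990 1408750
10 2817 51092 1357658
11 2715 51194 1306464
12 2612 51297 1255167
13 2510 51399 1203768
14 2407 51502 1152266
15 2304 51605 1100661
16 2201 51708 1048953
17 2097 51812 997141
18 1994 51915 945226
19 1890 52019 893207
20 1786 52123 841084
21 1682 52227 788857
22 1577 52332 736525
23 1473 52436 684089
24 1368 52541 631548
25 1263 52646 578902
26 1157 52752 526150
27 1052 52857 473293
28 946 52963 420330
29 840 53069 367261
30 734 53175 314086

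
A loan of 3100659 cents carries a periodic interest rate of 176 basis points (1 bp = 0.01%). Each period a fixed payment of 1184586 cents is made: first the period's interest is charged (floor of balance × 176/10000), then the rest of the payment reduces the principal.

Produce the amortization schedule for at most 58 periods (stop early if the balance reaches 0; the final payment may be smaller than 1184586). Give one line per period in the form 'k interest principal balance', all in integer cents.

1 54571 1130015 1970644
2 34683 1149903 820741
3 14445 820741 0

1. interest=⌊3100659·176/10000⌋=54571; principal=1184586-54571=1130015; balance=3100659-1130015=1970644
2. interest=⌊1970644·176/10000⌋=34683; principal=1184586-34683=1149903; balance=1970644-1149903=820741
3. interest=⌊820741·176/10000⌋=14445; principal=min(1184586-14445,820741)=820741; balance=820741-820741=0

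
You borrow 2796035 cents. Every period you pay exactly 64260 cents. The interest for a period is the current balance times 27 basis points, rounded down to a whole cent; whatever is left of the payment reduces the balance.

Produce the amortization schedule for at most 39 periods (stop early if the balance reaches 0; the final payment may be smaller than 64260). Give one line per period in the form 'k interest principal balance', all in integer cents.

1 7549 56711 2739324
2 7396 56864 2682460
3 7242 57018 2625442
4 7088 57172 2568270
5 6934 57326 2510944
6 6779 57481 2453463
7 6624 57636 2395827
8 6468 57792 2338035
9 6312 57948 2280087
10 6156 58104 2221983
11 5999 58261 2163722
12 5842 58418 2105304
13 5684 58576 2046728
14 5526 58734 1987994
15 5367 58893 1929101
16 5208 59052 1870049
17 5049 59211 1810838
18 4889 59371 1751467
19 4728 59532 1691935
20 4568 59692 1632243
21 4407 59853 1572390
22 4245 60015 1512375
23 4083 60177 1452198
24 3920 60340 1391858
25 3758 60502 1331356
26 3594 60666 1270690
27 3430 60830 1209860
28 3266 60994 1148866
29 3101 61159 1087707
30 2936 61324 1026383
31 2771 61489 964894
32 2605 61655 903239
33 2438 61822 841417
34 2271 61989 779428
35 2104 62156 717272
36 1936 62324 654948
37 1768 62492 592456
38 1599 62661 529795
39 1430 62830 466965

1. interest=⌊2796035·27/10000⌋=7549; principal=64260-7549=56711; balance=2796035-56711=2739324
2. interest=⌊2739324·27/10000⌋=7396; principal=64260-7396=56864; balance=2739324-56864=2682460
3. interest=⌊2682460·27/10000⌋=7242; principal=64260-7242=57018; balance=2682460-57018=2625442
4. interest=⌊2625442·27/10000⌋=7088; principal=64260-7088=57172; balance=2625442-57172=2568270
5. interest=⌊2568270·27/10000⌋=6934; principal=64260-6934=57326; balance=2568270-57326=2510944
6. interest=⌊2510944·27/10000⌋=6779; principal=64260-6779=57481; balance=2510944-57481=2453463
7. interest=⌊2453463·27/10000⌋=6624; principal=64260-6624=57636; balance=2453463-57636=2395827
8. interest=⌊2395827·27/10000⌋=6468; principal=64260-6468=57792; balance=2395827-57792=2338035
9. interest=⌊2338035·27/10000⌋=6312; principal=64260-6312=57948; balance=2338035-57948=2280087
10. interest=⌊2280087·27/10000⌋=6156; principal=64260-6156=58104; balance=2280087-58104=2221983
11. interest=⌊2221983·27/10000⌋=5999; principal=64260-5999=58261; balance=2221983-58261=2163722
12. interest=⌊2163722·27/10000⌋=5842; principal=64260-5842=58418; balance=2163722-58418=2105304
13. interest=⌊2105304·27/10000⌋=5684; principal=64260-5684=58576; balance=2105304-58576=2046728
14. interest=⌊2046728·27/10000⌋=5526; principal=64260-5526=58734; balance=2046728-58734=1987994
15. interest=⌊1987994·27/10000⌋=5367; principal=64260-5367=58893; balance=1987994-58893=1929101
16. interest=⌊1929101·27/10000⌋=5208; principal=64260-5208=59052; balance=1929101-59052=1870049
17. interest=⌊1870049·27/10000⌋=5049; principal=64260-5049=59211; balance=1870049-59211=1810838
18. interest=⌊1810838·27/10000⌋=4889; principal=64260-4889=59371; balance=1810838-59371=1751467
19. interest=⌊1751467·27/10000⌋=4728; principal=64260-4728=59532; balance=1751467-59532=1691935
20. interest=⌊1691935·27/10000⌋=4568; principal=64260-4568=59692; balance=1691935-59692=1632243
21. interest=⌊1632243·27/10000⌋=4407; principal=64260-4407=59853; balance=1632243-59853=1572390
22. interest=⌊1572390·27/10000⌋=4245; principal=64260-4245=60015; balance=1572390-60015=1512375
23. interest=⌊1512375·27/10000⌋=4083; principal=64260-4083=60177; balance=1512375-60177=1452198
24. interest=⌊1452198·27/10000⌋=3920; principal=64260-3920=60340; balance=1452198-60340=1391858
25. interest=⌊1391858·27/10000⌋=3758; principal=64260-3758=60502; balance=1391858-60502=1331356
26. interest=⌊1331356·27/10000⌋=3594; principal=64260-3594=60666; balance=1331356-60666=1270690
27. interest=⌊1270690·27/10000⌋=3430; principal=64260-3430=60830; balance=1270690-60830=1209860
28. interest=⌊1209860·27/10000⌋=3266; principal=64260-3266=60994; balance=1209860-60994=1148866
29. interest=⌊1148866·27/10000⌋=3101; principal=64260-3101=61159; balance=1148866-61159=1087707
30. interest=⌊1087707·27/10000⌋=2936; principal=64260-2936=61324; balance=1087707-61324=1026383
31. interest=⌊1026383·27/10000⌋=2771; principal=64260-2771=61489; balance=1026383-61489=964894
32. interest=⌊964894·27/10000⌋=2605; principal=64260-2605=61655; balance=964894-61655=903239
33. interest=⌊903239·27/10000⌋=2438; principal=64260-2438=61822; balance=903239-61822=841417
34. interest=⌊841417·27/10000⌋=2271; principal=64260-2271=61989; balance=841417-61989=779428
35. interest=⌊779428·27/10000⌋=2104; principal=64260-2104=62156; balance=779428-62156=717272
36. interest=⌊717272·27/10000⌋=1936; principal=64260-1936=62324; balance=717272-62324=654948
37. interest=⌊654948·27/10000⌋=1768; principal=64260-1768=62492; balance=654948-62492=592456
38. interest=⌊592456·27/10000⌋=1599; principal=64260-1599=62661; balance=592456-62661=529795
39. interest=⌊529795·27/10000⌋=1430; principal=64260-1430=62830; balance=529795-62830=466965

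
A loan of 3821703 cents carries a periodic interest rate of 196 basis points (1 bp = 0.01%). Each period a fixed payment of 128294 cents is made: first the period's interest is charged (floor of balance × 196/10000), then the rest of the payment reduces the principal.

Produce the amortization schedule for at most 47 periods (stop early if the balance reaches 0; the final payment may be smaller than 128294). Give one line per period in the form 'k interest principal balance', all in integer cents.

1. interest=⌊3821703·196/10000⌋=74905; principal=128294-74905=53389; balance=3821703-53389=3768314
2. interest=⌊3768314·196/10000⌋=73858; principal=128294-73858=54436; balance=3768314-54436=3713878
3. interest=⌊3713878·196/10000⌋=72792; principal=128294-72792=55502; balance=3713878-55502=3658376
4. interest=⌊3658376·196/10000⌋=71704; principal=128294-71704=56590; balance=3658376-56590=3601786
5. interest=⌊3601786·196/10000⌋=70595; principal=128294-70595=57699; balance=3601786-57699=3544087
6. interest=⌊3544087·196/10000⌋=69464; principal=128294-69464=58830; balance=3544087-58830=3485257
7. interest=⌊3485257·196/10000⌋=68311; principal=128294-68311=59983; balance=3485257-59983=3425274
8. interest=⌊3425274·196/10000⌋=67135; principal=128294-67135=61159; balance=3425274-61159=3364115
9. interest=⌊3364115·196/10000⌋=65936; principal=128294-65936=62358; balance=3364115-62358=3301757
10. interest=⌊3301757·196/10000⌋=64714; principal=128294-64714=63580; balance=3301757-63580=3238177
11. interest=⌊3238177·196/10000⌋=63468; principal=128294-63468=64826; balance=3238177-64826=3173351
12. interest=⌊3173351·196/10000⌋=62197; principal=128294-62197=66097; balance=3173351-66097=3107254
13. interest=⌊3107254·196/10000⌋=60902; principal=128294-60902=67392; balance=3107254-67392=3039862
14. interest=⌊3039862·196/10000⌋=59581; principal=128294-59581=68713; balance=3039862-68713=2971149
15. interest=⌊2971149·196/10000⌋=58234; principal=128294-58234=70060; balance=2971149-70060=2901089
16. interest=⌊2901089·196/10000⌋=56861; principal=128294-56861=71433; balance=2901089-71433=2829656
17. interest=⌊2829656·196/10000⌋=55461; principal=128294-55461=72833; balance=2829656-72833=2756823
18. interest=⌊2756823·196/10000⌋=54033; principal=128294-54033=74261; balance=2756823-74261=2682562
19. interest=⌊2682562·196/10000⌋=52578; principal=128294-52578=75716; balance=2682562-75716=2606846
20. interest=⌊2606846·196/10000⌋=51094; principal=128294-51094=77200; balance=2606846-77200=2529646
21. interest=⌊2529646·196/10000⌋=49581; principal=128294-49581=78713; balance=2529646-78713=2450933
22. interest=⌊2450933·196/10000⌋=48038; principal=128294-48038=80256; balance=2450933-80256=2370677
23. interest=⌊2370677·196/10000⌋=46465; principal=128294-46465=81829; balance=2370677-81829=2288848
24. interest=⌊2288848·196/10000⌋=44861; principal=128294-44861=83433; balance=2288848-83433=2205415
25. interest=⌊2205415·196/10000⌋=43226; principal=128294-43226=85068; balance=2205415-85068=2120347
26. interest=⌊2120347·196/10000⌋=41558; principal=128294-41558=86736; balance=2120347-86736=2033611
27. interest=⌊2033611·196/10000⌋=39858; principal=128294-39858=88436; balance=2033611-88436=1945175
28. interest=⌊1945175·196/10000⌋=38125; principal=128294-38125=90169; balance=1945175-90169=1855006
29. interest=⌊1855006·196/10000⌋=36358; principal=128294-36358=91936; balance=1855006-91936=1763070
30. interest=⌊1763070·196/10000⌋=34556; principal=128294-34556=93738; balance=1763070-93738=1669332
31. interest=⌊1669332·196/10000⌋=32718; principal=128294-32718=95576; balance=1669332-95576=1573756
32. interest=⌊1573756·196/10000⌋=30845; principal=128294-30845=97449; balance=1573756-97449=1476307
33. interest=⌊1476307·196/10000⌋=28935; principal=128294-28935=99359; balance=1476307-99359=1376948
34. interest=⌊1376948·196/10000⌋=26988; principal=128294-26988=101306; balance=1376948-101306=1275642
35. interest=⌊1275642·196/10000⌋=25002; principal=128294-25002=103292; balance=1275642-103292=1172350
36. interest=⌊1172350·196/10000⌋=22978; principal=128294-22978=105316; balance=1172350-105316=1067034
37. interest=⌊1067034·196/10000⌋=20913; principal=128294-20913=107381; balance=1067034-107381=959653
38. interest=⌊959653·196/10000⌋=18809; principal=128294-18809=109485; balance=959653-109485=850168
39. interest=⌊850168·196/10000⌋=16663; principal=128294-16663=111631; balance=850168-111631=738537
40. interest=⌊738537·196/10000⌋=14475; principal=128294-14475=113819; balance=738537-113819=624718
41. interest=⌊624718·196/10000⌋=12244; principal=128294-12244=116050; balance=624718-116050=508668
42. interest=⌊508668·196/10000⌋=9969; principal=128294-9969=118325; balance=508668-118325=390343
43. interest=⌊390343·196/10000⌋=7650; principal=128294-7650=120644; balance=390343-120644=269699
44. interest=⌊269699·196/10000⌋=5286; principal=128294-5286=123008; balance=269699-123008=146691
45. interest=⌊146691·196/10000⌋=2875; principal=128294-2875=125419; balance=146691-125419=21272
46. interest=⌊21272·196/10000⌋=416; principal=min(128294-416,21272)=21272; balance=21272-21272=0

1 74905 53389 3768314
2 73858 54436 3713878
3 72792 55502 3658376
4 71704 56590 3601786
5 70595 57699 3544087
6 69464 58830 3485257
7 68311 59983 3425274
8 67135 61159 3364115
9 65936 62358 3301757
10 64714 63580 3238177
11 63468 64826 3173351
12 62197 66097 3107254
13 60902 67392 3039862
14 59581 68713 2971149
15 58234 70060 2901089
16 56861 71433 2829656
17 55461 72833 2756823
18 54033 74261 2682562
19 52578 75716 2606846
20 51094 77200 2529646
21 49581 78713 2450933
22 48038 80256 2370677
23 46465 81829 2288848
24 44861 83433 2205415
25 43226 85068 2120347
26 41558 86736 2033611
27 39858 88436 1945175
28 38125 90169 1855006
29 36358 91936 1763070
30 34556 93738 1669332
31 32718 95576 1573756
32 30845 97449 1476307
33 28935 99359 1376948
34 26988 101306 1275642
35 25002 103292 1172350
36 22978 105316 1067034
37 20913 107381 959653
38 18809 109485 850168
39 16663 111631 738537
40 14475 113819 624718
41 12244 116050 508668
42 9969 118325 390343
43 7650 120644 269699
44 5286 123008 146691
45 2875 125419 21272
46 416 21272 0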